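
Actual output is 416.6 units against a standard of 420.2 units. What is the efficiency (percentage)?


Efficiency = (actual / standard) × 100
= (416.6 / 420.2) × 100
= 99.1%


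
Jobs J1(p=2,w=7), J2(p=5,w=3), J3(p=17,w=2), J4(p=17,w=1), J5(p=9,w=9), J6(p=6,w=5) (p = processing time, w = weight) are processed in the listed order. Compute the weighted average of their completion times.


Completion times:
  J1: C=2, w×C=7×2=14
  J2: C=7, w×C=3×7=21
  J3: C=24, w×C=2×24=48
  J4: C=41, w×C=1×41=41
  J5: C=50, w×C=9×50=450
  J6: C=56, w×C=5×56=280
Sum w×C = 854
Sum w = 27
Weighted avg = 854/27
= 31.63


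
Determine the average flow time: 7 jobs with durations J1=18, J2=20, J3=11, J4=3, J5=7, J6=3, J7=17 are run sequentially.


Completion times:
  J1: completes at 18
  J2: completes at 38
  J3: completes at 49
  J4: completes at 52
  J5: completes at 59
  J6: completes at 62
  J7: completes at 79
Sum = 357
Average = 357/7
= 51.00


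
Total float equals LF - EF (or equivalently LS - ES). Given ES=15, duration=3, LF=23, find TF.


EF = ES + duration = 15 + 3 = 18
LS = LF - duration = 23 - 3 = 20
Total Float = LF - EF = 23 - 18
(or LS - ES = 20 - 15)
= 5


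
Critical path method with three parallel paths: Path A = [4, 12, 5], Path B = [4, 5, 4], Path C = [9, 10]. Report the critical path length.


Path A: 4 + 12 + 5 = 21
Path B: 4 + 5 + 4 = 13
Path C: 9 + 10 = 19
Critical path = longest = max(21, 13, 19)
= 21 (Path A)


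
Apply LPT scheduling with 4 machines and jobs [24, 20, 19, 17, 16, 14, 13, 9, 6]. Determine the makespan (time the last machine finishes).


Jobs (LPT sorted): [24, 20, 19, 17, 16, 14, 13, 9, 6]
Machines: 4
  J=24 → Machine 1 (load: 0+24=24)
  J=20 → Machine 2 (load: 0+20=20)
  J=19 → Machine 3 (load: 0+19=19)
  J=17 → Machine 4 (load: 0+17=17)
  J=16 → Machine 4 (load: 17+16=33)
  J=14 → Machine 3 (load: 19+14=33)
  J=13 → Machine 2 (load: 20+13=33)
  J=9 → Machine 1 (load: 24+9=33)
  J=6 → Machine 1 (load: 33+6=39)
Machine loads: [39, 33, 33, 33]
Makespan = max = 39 time units


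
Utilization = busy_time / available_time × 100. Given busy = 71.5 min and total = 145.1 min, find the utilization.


Utilization = busy / total × 100
= 71.5 / 145.1 × 100
= 49.3%


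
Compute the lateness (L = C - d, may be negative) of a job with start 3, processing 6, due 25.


Completion = 3 + 6 = 9
Lateness = C - d = 9 - 25
= -16


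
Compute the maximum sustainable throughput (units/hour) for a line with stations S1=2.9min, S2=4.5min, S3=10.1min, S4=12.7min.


Bottleneck = longest station time
Station times: [2.9, 4.5, 10.1, 12.7]
Max = 12.7 min
Rate = 60 / 12.7
= 4.72 units/hour (bottleneck: 12.7min)


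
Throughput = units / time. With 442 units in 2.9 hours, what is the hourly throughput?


Throughput = units / time
= 442 / 2.9
= 152.4 units/hour


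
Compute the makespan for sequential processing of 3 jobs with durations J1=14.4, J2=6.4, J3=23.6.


Sequential makespan: sum all processing times
= 14.4 + 6.4 + 23.6
= 44.4 time units


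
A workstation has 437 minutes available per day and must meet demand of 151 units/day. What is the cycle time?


Cycle time = available time / demand
= 437 / 151
= 2.89 min/unit


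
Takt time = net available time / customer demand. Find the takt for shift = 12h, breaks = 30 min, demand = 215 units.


Available = 12×60 - 30 = 690 min
Takt time = 690 / 215
= 3.21 min/unit


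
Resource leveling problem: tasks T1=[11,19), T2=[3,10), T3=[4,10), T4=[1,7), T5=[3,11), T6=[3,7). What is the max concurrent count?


Check each time point for overlaps:
  t=4: 5 tasks active (T2, T3, T4, T5, T6)
Max concurrent = 5


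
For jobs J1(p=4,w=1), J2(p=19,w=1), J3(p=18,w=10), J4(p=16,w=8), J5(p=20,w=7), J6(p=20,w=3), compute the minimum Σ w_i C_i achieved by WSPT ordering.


WSPT order (by p/w): J3 → J4 → J5 → J1 → J6 → J2
  J3: C=18, w·C=10×18=180
  J4: C=34, w·C=8×34=272
  J5: C=54, w·C=7×54=378
  J1: C=58, w·C=1×58=58
  J6: C=78, w·C=3×78=234
  J2: C=97, w·C=1×97=97
Σ w·C = 1219
= 1219


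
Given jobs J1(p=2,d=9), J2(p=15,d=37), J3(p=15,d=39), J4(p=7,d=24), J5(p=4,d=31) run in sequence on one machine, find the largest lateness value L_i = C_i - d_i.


Lateness per job (L = C - d):
  J1: C=2, d=9, L=-7
  J2: C=17, d=37, L=-20
  J3: C=32, d=39, L=-7
  J4: C=39, d=24, L=15
  J5: C=43, d=31, L=12
Lmax = max(-7, -20, -7, 15, 12)
= 15


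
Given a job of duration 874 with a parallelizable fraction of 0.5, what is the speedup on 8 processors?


Amdahl's law: T_p = T × ((1-p) + p/N)
= 874 × ((1-0.5) + 0.5/8)
= 874 × (0.50 + 0.0625)
= 874 × 0.5625
= 491.62
Speedup = 874/491.62
= 1.78×


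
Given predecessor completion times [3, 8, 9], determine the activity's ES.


ES = max of all predecessor completion times
Predecessors: [3, 8, 9]
ES = max(3, 8, 9)
= 9


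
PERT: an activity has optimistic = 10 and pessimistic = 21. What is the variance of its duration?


σ² = ((p - o) / 6)² = (p - o)² / 36
= (21 - 10)² / 36
= 11² / 36
= 121 / 36
= 3.3611


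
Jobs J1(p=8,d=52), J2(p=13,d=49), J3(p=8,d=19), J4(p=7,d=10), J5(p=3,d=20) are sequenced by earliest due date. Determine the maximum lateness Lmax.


EDD order: J4 → J3 → J5 → J2 → J1
Completion and lateness:
  J4: C=7, d=10, L=7-10=-3
  J3: C=15, d=19, L=15-19=-4
  J5: C=18, d=20, L=18-20=-2
  J2: C=31, d=49, L=31-49=-18
  J1: C=39, d=52, L=39-52=-13
Lmax = max(-3, -4, -2, -18, -13)
= -2


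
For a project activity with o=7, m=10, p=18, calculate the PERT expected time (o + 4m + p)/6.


te = (o + 4m + p) / 6
= (7 + 4×10 + 18) / 6
= (7 + 40 + 18) / 6
= 65 / 6
= 10.83


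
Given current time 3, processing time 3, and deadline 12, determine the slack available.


Slack = due - current_time - processing
= 12 - 3 - 3
= 6


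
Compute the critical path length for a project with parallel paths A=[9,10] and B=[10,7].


Path A: 9 + 10 = 19
Path B: 10 + 7 = 17
Critical path = longest = max(19, 17)
= 19 (Path A)


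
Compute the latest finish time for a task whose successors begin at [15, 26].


LF = min of all successor start times
Successors start at: [15, 26]
LF = min(15, 26)
= 15


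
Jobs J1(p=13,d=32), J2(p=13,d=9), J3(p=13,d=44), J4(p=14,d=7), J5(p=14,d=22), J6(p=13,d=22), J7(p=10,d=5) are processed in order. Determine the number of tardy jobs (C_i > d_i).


Completion vs due date:
  J1: C=13, d=32 → on time
  J2: C=26, d=9 → TARDY
  J3: C=39, d=44 → on time
  J4: C=53, d=7 → TARDY
  J5: C=67, d=22 → TARDY
  J6: C=80, d=22 → TARDY
  J7: C=90, d=5 → TARDY
Tardy jobs: J2, J4, J5, J6, J7
Count = 5


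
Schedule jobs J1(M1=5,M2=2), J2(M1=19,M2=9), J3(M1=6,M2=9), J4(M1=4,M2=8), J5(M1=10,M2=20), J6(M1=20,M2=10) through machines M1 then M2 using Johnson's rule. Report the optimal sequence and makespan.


Johnson's rule:
Group 1 (M1≤M2, sort by M1): ['J4', 'J3', 'J5']
Group 2 (M1>M2, sort desc M2): ['J6', 'J2', 'J1']
Sequence: J4 → J3 → J5 → J6 → J2 → J1
Makespan calculation:
  J4: M1 done=4, M2 done=12
  J3: M1 done=10, M2 done=21
  J5: M1 done=20, M2 done=41
  J6: M1 done=40, M2 done=51
  J2: M1 done=59, M2 done=68
  J1: M1 done=64, M2 done=70
= Sequence: J4 → J3 → J5 → J6 → J2 → J1, Makespan: 70


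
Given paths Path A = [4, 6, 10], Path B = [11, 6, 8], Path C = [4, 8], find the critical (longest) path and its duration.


Path A: 4 + 6 + 10 = 20
Path B: 11 + 6 + 8 = 25
Path C: 4 + 8 = 12
Critical path = longest = max(20, 25, 12)
= 25 (Path B)


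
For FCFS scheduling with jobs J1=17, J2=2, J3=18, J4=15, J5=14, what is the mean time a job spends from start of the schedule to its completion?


Completion times:
  J1: completes at 17
  J2: completes at 19
  J3: completes at 37
  J4: completes at 52
  J5: completes at 66
Sum = 191
Average = 191/5
= 38.20


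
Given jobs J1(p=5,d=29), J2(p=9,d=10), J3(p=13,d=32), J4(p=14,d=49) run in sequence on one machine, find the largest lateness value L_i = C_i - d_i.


Lateness per job (L = C - d):
  J1: C=5, d=29, L=-24
  J2: C=14, d=10, L=4
  J3: C=27, d=32, L=-5
  J4: C=41, d=49, L=-8
Lmax = max(-24, 4, -5, -8)
= 4


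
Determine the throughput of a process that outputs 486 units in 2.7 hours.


Throughput = units / time
= 486 / 2.7
= 180.0 units/hour


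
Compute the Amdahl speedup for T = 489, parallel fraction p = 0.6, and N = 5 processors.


Amdahl's law: T_p = T × ((1-p) + p/N)
= 489 × ((1-0.6) + 0.6/5)
= 489 × (0.40 + 0.1200)
= 489 × 0.5200
= 254.28
Speedup = 489/254.28
= 1.92×


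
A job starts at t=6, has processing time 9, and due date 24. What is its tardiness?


Completion = start + processing = 6 + 9 = 15
Tardiness = max(0, C - d) = max(0, 15 - 24)
= max(0, -9)
= 0


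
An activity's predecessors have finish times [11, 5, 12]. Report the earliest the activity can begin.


ES = max of all predecessor completion times
Predecessors: [11, 5, 12]
ES = max(11, 5, 12)
= 12


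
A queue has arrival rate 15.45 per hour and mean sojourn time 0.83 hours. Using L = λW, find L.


Little's law: L = λ × W
= 15.45 × 0.83
= 12.82


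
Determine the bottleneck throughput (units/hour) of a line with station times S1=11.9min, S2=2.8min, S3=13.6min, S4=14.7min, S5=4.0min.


Bottleneck = longest station time
Station times: [11.9, 2.8, 13.6, 14.7, 4.0]
Max = 14.7 min
Rate = 60 / 14.7
= 4.08 units/hour (bottleneck: 14.7min)


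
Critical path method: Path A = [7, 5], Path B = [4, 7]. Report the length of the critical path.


Path A: 7 + 5 = 12
Path B: 4 + 7 = 11
Critical path = longest = max(12, 11)
= 12 (Path A)


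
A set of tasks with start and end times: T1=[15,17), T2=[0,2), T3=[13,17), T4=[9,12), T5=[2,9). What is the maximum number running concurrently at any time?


Check each time point for overlaps:
  t=15: 2 tasks active (T1, T3)
Max concurrent = 2


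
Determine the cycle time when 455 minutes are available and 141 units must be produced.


Cycle time = available time / demand
= 455 / 141
= 3.23 min/unit


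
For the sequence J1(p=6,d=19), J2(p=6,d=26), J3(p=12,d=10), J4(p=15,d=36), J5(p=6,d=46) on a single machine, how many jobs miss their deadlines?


Completion vs due date:
  J1: C=6, d=19 → on time
  J2: C=12, d=26 → on time
  J3: C=24, d=10 → TARDY
  J4: C=39, d=36 → TARDY
  J5: C=45, d=46 → on time
Tardy jobs: J3, J4
Count = 2


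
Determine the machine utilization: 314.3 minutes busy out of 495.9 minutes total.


Utilization = busy / total × 100
= 314.3 / 495.9 × 100
= 63.4%


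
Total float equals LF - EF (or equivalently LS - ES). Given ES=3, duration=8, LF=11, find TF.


EF = ES + duration = 3 + 8 = 11
LS = LF - duration = 11 - 8 = 3
Total Float = LF - EF = 11 - 11
(or LS - ES = 3 - 3)
= 0


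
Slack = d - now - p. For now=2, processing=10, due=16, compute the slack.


Slack = due - current_time - processing
= 16 - 2 - 10
= 4


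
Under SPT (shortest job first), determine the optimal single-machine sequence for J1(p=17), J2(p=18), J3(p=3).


SPT: sort by shortest processing time
  J3: p=3
  J1: p=17
  J2: p=18
Order: J3 → J1 → J2


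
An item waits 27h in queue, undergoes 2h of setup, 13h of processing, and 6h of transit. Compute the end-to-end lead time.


Lead time = queue + setup + processing + transit
= 27 + 2 + 13 + 6
= 48 hours


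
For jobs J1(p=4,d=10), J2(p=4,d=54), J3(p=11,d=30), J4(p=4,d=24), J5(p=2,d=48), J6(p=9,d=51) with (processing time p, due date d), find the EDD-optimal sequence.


EDD: sort by earliest due date
  J1: d=10, p=4
  J4: d=24, p=4
  J3: d=30, p=11
  J5: d=48, p=2
  J6: d=51, p=9
  J2: d=54, p=4
Order: J1 → J4 → J3 → J5 → J6 → J2


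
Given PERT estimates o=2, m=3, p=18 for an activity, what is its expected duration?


te = (o + 4m + p) / 6
= (2 + 4×3 + 18) / 6
= (2 + 12 + 18) / 6
= 32 / 6
= 5.33


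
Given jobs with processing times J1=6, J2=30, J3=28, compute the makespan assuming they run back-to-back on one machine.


Sequential makespan: sum all processing times
= 6 + 30 + 28
= 64 time units


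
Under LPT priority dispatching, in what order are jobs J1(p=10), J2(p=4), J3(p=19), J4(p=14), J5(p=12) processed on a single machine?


LPT: sort by longest processing time first
  J3: p=19
  J4: p=14
  J5: p=12
  J1: p=10
  J2: p=4
Order: J3 → J4 → J5 → J1 → J2


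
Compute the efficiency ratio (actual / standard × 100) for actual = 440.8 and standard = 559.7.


Efficiency = (actual / standard) × 100
= (440.8 / 559.7) × 100
= 78.8%


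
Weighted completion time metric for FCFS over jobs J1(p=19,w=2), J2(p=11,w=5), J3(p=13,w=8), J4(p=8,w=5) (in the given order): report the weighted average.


Completion times:
  J1: C=19, w×C=2×19=38
  J2: C=30, w×C=5×30=150
  J3: C=43, w×C=8×43=344
  J4: C=51, w×C=5×51=255
Sum w×C = 787
Sum w = 20
Weighted avg = 787/20
= 39.35


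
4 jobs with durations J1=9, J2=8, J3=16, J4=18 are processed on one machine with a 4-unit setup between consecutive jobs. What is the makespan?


Makespan = Σ processing + (n-1) × setup
= (9 + 8 + 16 + 18) + (4-1)×4
= 51 + 12
= 63 time units


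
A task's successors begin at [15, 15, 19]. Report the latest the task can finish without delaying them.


LF = min of all successor start times
Successors start at: [15, 15, 19]
LF = min(15, 15, 19)
= 15


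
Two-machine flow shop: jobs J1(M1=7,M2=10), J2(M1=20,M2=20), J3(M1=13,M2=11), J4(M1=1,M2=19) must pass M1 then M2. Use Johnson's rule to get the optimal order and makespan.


Johnson's rule:
Group 1 (M1≤M2, sort by M1): ['J4', 'J1', 'J2']
Group 2 (M1>M2, sort desc M2): ['J3']
Sequence: J4 → J1 → J2 → J3
Makespan calculation:
  J4: M1 done=1, M2 done=20
  J1: M1 done=8, M2 done=30
  J2: M1 done=28, M2 done=50
  J3: M1 done=41, M2 done=61
= Sequence: J4 → J1 → J2 → J3, Makespan: 61


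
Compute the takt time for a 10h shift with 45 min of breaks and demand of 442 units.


Available = 10×60 - 45 = 555 min
Takt time = 555 / 442
= 1.26 min/unit


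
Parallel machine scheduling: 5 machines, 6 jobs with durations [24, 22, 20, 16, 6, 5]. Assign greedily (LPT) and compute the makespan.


Jobs (LPT sorted): [24, 22, 20, 16, 6, 5]
Machines: 5
  J=24 → Machine 1 (load: 0+24=24)
  J=22 → Machine 2 (load: 0+22=22)
  J=20 → Machine 3 (load: 0+20=20)
  J=16 → Machine 4 (load: 0+16=16)
  J=6 → Machine 5 (load: 0+6=6)
  J=5 → Machine 5 (load: 6+5=11)
Machine loads: [24, 22, 20, 16, 11]
Makespan = max = 24 time units


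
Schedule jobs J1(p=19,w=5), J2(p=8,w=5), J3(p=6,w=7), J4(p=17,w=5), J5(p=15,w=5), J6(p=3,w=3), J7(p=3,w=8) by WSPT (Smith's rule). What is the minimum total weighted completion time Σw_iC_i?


WSPT order (by p/w): J7 → J3 → J6 → J2 → J5 → J4 → J1
  J7: C=3, w·C=8×3=24
  J3: C=9, w·C=7×9=63
  J6: C=12, w·C=3×12=36
  J2: C=20, w·C=5×20=100
  J5: C=35, w·C=5×35=175
  J4: C=52, w·C=5×52=260
  J1: C=71, w·C=5×71=355
Σ w·C = 1013
= 1013


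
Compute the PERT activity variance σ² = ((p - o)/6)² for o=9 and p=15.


σ² = ((p - o) / 6)² = (p - o)² / 36
= (15 - 9)² / 36
= 6² / 36
= 36 / 36
= 1.0000


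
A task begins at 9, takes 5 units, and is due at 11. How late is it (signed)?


Completion = 9 + 5 = 14
Lateness = C - d = 14 - 11
= 3


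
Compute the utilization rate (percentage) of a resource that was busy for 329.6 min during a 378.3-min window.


Utilization = busy / total × 100
= 329.6 / 378.3 × 100
= 87.1%


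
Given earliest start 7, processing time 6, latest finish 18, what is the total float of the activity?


EF = ES + duration = 7 + 6 = 13
LS = LF - duration = 18 - 6 = 12
Total Float = LF - EF = 18 - 13
(or LS - ES = 12 - 7)
= 5


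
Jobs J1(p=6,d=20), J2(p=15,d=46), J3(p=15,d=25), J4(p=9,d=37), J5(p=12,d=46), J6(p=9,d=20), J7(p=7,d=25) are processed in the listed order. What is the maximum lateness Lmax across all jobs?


Lateness per job (L = C - d):
  J1: C=6, d=20, L=-14
  J2: C=21, d=46, L=-25
  J3: C=36, d=25, L=11
  J4: C=45, d=37, L=8
  J5: C=57, d=46, L=11
  J6: C=66, d=20, L=46
  J7: C=73, d=25, L=48
Lmax = max(-14, -25, 11, 8, 11, 46, 48)
= 48


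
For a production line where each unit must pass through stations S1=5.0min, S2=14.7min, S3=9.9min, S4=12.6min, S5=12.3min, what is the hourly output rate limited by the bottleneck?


Bottleneck = longest station time
Station times: [5.0, 14.7, 9.9, 12.6, 12.3]
Max = 14.7 min
Rate = 60 / 14.7
= 4.08 units/hour (bottleneck: 14.7min)


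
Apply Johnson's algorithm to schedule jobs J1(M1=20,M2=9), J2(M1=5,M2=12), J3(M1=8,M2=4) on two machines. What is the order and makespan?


Johnson's rule:
Group 1 (M1≤M2, sort by M1): ['J2']
Group 2 (M1>M2, sort desc M2): ['J1', 'J3']
Sequence: J2 → J1 → J3
Makespan calculation:
  J2: M1 done=5, M2 done=17
  J1: M1 done=25, M2 done=34
  J3: M1 done=33, M2 done=38
= Sequence: J2 → J1 → J3, Makespan: 38


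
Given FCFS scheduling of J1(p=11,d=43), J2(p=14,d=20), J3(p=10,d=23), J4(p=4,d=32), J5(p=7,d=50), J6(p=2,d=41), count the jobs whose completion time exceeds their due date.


Completion vs due date:
  J1: C=11, d=43 → on time
  J2: C=25, d=20 → TARDY
  J3: C=35, d=23 → TARDY
  J4: C=39, d=32 → TARDY
  J5: C=46, d=50 → on time
  J6: C=48, d=41 → TARDY
Tardy jobs: J2, J3, J4, J6
Count = 4


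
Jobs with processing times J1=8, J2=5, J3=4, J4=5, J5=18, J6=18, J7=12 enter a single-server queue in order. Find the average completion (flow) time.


Completion times:
  J1: completes at 8
  J2: completes at 13
  J3: completes at 17
  J4: completes at 22
  J5: completes at 40
  J6: completes at 58
  J7: completes at 70
Sum = 228
Average = 228/7
= 32.57


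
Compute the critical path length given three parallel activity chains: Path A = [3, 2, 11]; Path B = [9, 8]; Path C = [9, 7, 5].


Path A: 3 + 2 + 11 = 16
Path B: 9 + 8 = 17
Path C: 9 + 7 + 5 = 21
Critical path = longest = max(16, 17, 21)
= 21 (Path C)


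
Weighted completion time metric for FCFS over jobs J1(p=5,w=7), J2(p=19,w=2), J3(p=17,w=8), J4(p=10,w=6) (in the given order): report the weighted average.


Completion times:
  J1: C=5, w×C=7×5=35
  J2: C=24, w×C=2×24=48
  J3: C=41, w×C=8×41=328
  J4: C=51, w×C=6×51=306
Sum w×C = 717
Sum w = 23
Weighted avg = 717/23
= 31.17


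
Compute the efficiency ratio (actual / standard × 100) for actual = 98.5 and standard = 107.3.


Efficiency = (actual / standard) × 100
= (98.5 / 107.3) × 100
= 91.8%


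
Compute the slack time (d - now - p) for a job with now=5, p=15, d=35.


Slack = due - current_time - processing
= 35 - 5 - 15
= 15


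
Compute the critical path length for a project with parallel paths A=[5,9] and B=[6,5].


Path A: 5 + 9 = 14
Path B: 6 + 5 = 11
Critical path = longest = max(14, 11)
= 14 (Path A)


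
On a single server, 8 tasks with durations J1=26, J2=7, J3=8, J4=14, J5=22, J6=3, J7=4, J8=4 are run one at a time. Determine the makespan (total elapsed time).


Sequential makespan: sum all processing times
= 26 + 7 + 8 + 14 + 22 + 3 + 4 + 4
= 88 time units


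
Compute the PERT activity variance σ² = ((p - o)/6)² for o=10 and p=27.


σ² = ((p - o) / 6)² = (p - o)² / 36
= (27 - 10)² / 36
= 17² / 36
= 289 / 36
= 8.0278


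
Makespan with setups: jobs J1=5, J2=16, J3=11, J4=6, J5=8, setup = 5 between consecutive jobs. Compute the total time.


Makespan = Σ processing + (n-1) × setup
= (5 + 16 + 11 + 6 + 8) + (5-1)×5
= 46 + 20
= 66 time units


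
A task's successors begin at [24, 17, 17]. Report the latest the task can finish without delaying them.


LF = min of all successor start times
Successors start at: [24, 17, 17]
LF = min(24, 17, 17)
= 17


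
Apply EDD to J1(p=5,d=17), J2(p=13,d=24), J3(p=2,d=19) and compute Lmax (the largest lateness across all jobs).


EDD order: J1 → J3 → J2
Completion and lateness:
  J1: C=5, d=17, L=5-17=-12
  J3: C=7, d=19, L=7-19=-12
  J2: C=20, d=24, L=20-24=-4
Lmax = max(-12, -12, -4)
= -4


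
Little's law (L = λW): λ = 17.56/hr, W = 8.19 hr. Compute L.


Little's law: L = λ × W
= 17.56 × 8.19
= 143.82


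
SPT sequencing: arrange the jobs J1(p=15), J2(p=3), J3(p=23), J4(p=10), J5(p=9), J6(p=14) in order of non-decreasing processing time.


SPT: sort by shortest processing time
  J2: p=3
  J5: p=9
  J4: p=10
  J6: p=14
  J1: p=15
  J3: p=23
Order: J2 → J5 → J4 → J6 → J1 → J3


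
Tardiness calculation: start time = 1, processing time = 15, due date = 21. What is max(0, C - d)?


Completion = start + processing = 1 + 15 = 16
Tardiness = max(0, C - d) = max(0, 16 - 21)
= max(0, -5)
= 0


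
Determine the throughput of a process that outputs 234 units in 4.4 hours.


Throughput = units / time
= 234 / 4.4
= 53.2 units/hour


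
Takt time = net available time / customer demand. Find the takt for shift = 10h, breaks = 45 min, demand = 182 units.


Available = 10×60 - 45 = 555 min
Takt time = 555 / 182
= 3.05 min/unit


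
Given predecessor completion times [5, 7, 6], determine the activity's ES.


ES = max of all predecessor completion times
Predecessors: [5, 7, 6]
ES = max(5, 7, 6)
= 7


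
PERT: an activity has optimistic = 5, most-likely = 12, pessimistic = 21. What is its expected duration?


te = (o + 4m + p) / 6
= (5 + 4×12 + 21) / 6
= (5 + 48 + 21) / 6
= 74 / 6
= 12.33


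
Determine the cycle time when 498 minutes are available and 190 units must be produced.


Cycle time = available time / demand
= 498 / 190
= 2.62 min/unit


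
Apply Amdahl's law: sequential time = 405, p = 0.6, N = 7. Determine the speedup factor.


Amdahl's law: T_p = T × ((1-p) + p/N)
= 405 × ((1-0.6) + 0.6/7)
= 405 × (0.40 + 0.0857)
= 405 × 0.4857
= 196.71
Speedup = 405/196.71
= 2.06×


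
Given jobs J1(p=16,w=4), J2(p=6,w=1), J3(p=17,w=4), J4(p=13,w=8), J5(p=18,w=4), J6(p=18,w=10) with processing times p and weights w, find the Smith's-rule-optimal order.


WSPT (Smith's rule): sort by p/w ascending
  J4: p/w = 13/8 = 1.625
  J6: p/w = 18/10 = 1.800
  J1: p/w = 16/4 = 4.000
  J3: p/w = 17/4 = 4.250
  J5: p/w = 18/4 = 4.500
  J2: p/w = 6/1 = 6.000
Order: J4 → J6 → J1 → J3 → J5 → J2


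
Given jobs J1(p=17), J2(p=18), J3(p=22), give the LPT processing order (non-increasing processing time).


LPT: sort by longest processing time first
  J3: p=22
  J2: p=18
  J1: p=17
Order: J3 → J2 → J1


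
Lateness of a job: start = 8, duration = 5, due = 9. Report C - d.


Completion = 8 + 5 = 13
Lateness = C - d = 13 - 9
= 4


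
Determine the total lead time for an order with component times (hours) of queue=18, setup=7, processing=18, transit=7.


Lead time = queue + setup + processing + transit
= 18 + 7 + 18 + 7
= 50 hours


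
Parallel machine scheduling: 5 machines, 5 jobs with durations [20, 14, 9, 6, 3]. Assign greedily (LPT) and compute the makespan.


Jobs (LPT sorted): [20, 14, 9, 6, 3]
Machines: 5
  J=20 → Machine 1 (load: 0+20=20)
  J=14 → Machine 2 (load: 0+14=14)
  J=9 → Machine 3 (load: 0+9=9)
  J=6 → Machine 4 (load: 0+6=6)
  J=3 → Machine 5 (load: 0+3=3)
Machine loads: [20, 14, 9, 6, 3]
Makespan = max = 20 time units


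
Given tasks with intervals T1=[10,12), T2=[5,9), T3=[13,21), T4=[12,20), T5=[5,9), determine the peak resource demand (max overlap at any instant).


Check each time point for overlaps:
  t=5: 2 tasks active (T2, T5)
Max concurrent = 2


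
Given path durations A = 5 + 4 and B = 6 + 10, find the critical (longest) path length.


Path A: 5 + 4 = 9
Path B: 6 + 10 = 16
Critical path = longest = max(9, 16)
= 16 (Path B)


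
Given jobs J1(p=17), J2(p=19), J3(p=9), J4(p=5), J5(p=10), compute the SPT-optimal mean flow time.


SPT order: J4 → J3 → J5 → J1 → J2
Completion times:
  J4: C=5
  J3: C=14
  J5: C=24
  J1: C=41
  J2: C=60
Sum = 144, n = 5
Mean flow = 144/5
= 28.80


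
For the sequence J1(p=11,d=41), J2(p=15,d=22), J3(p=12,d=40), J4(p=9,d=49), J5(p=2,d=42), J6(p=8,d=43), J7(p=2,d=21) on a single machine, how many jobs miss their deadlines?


Completion vs due date:
  J1: C=11, d=41 → on time
  J2: C=26, d=22 → TARDY
  J3: C=38, d=40 → on time
  J4: C=47, d=49 → on time
  J5: C=49, d=42 → TARDY
  J6: C=57, d=43 → TARDY
  J7: C=59, d=21 → TARDY
Tardy jobs: J2, J5, J6, J7
Count = 4


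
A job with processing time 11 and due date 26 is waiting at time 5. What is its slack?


Slack = due - current_time - processing
= 26 - 5 - 11
= 10


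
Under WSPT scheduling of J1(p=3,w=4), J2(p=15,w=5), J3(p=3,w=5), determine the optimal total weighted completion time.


WSPT order (by p/w): J3 → J1 → J2
  J3: C=3, w·C=5×3=15
  J1: C=6, w·C=4×6=24
  J2: C=21, w·C=5×21=105
Σ w·C = 144
= 144


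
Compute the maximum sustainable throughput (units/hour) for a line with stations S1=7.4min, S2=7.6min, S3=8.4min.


Bottleneck = longest station time
Station times: [7.4, 7.6, 8.4]
Max = 8.4 min
Rate = 60 / 8.4
= 7.14 units/hour (bottleneck: 8.4min)


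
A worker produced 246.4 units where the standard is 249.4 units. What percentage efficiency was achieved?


Efficiency = (actual / standard) × 100
= (246.4 / 249.4) × 100
= 98.8%


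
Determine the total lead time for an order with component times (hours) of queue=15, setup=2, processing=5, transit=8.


Lead time = queue + setup + processing + transit
= 15 + 2 + 5 + 8
= 30 hours


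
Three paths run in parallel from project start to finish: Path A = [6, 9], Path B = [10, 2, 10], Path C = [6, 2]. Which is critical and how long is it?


Path A: 6 + 9 = 15
Path B: 10 + 2 + 10 = 22
Path C: 6 + 2 = 8
Critical path = longest = max(15, 22, 8)
= 22 (Path B)


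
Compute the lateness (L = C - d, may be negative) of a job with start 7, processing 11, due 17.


Completion = 7 + 11 = 18
Lateness = C - d = 18 - 17
= 1


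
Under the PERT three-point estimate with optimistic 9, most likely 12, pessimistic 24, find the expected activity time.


te = (o + 4m + p) / 6
= (9 + 4×12 + 24) / 6
= (9 + 48 + 24) / 6
= 81 / 6
= 13.50


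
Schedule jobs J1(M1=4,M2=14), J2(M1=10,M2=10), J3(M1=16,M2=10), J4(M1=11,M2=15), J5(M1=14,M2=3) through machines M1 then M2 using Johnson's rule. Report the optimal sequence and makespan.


Johnson's rule:
Group 1 (M1≤M2, sort by M1): ['J1', 'J2', 'J4']
Group 2 (M1>M2, sort desc M2): ['J3', 'J5']
Sequence: J1 → J2 → J4 → J3 → J5
Makespan calculation:
  J1: M1 done=4, M2 done=18
  J2: M1 done=14, M2 done=28
  J4: M1 done=25, M2 done=43
  J3: M1 done=41, M2 done=53
  J5: M1 done=55, M2 done=58
= Sequence: J1 → J2 → J4 → J3 → J5, Makespan: 58


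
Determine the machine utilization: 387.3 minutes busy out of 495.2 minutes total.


Utilization = busy / total × 100
= 387.3 / 495.2 × 100
= 78.2%


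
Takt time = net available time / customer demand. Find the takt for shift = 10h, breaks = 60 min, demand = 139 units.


Available = 10×60 - 60 = 540 min
Takt time = 540 / 139
= 3.88 min/unit


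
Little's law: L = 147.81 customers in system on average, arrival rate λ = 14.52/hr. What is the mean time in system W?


Little's law: L = λW → W = L / λ
= 147.81 / 14.52
= 10.18 hours


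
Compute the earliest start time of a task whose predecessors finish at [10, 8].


ES = max of all predecessor completion times
Predecessors: [10, 8]
ES = max(10, 8)
= 10


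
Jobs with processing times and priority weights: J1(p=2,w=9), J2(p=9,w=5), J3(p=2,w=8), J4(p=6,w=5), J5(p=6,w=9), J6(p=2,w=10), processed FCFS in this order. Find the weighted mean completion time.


Completion times:
  J1: C=2, w×C=9×2=18
  J2: C=11, w×C=5×11=55
  J3: C=13, w×C=8×13=104
  J4: C=19, w×C=5×19=95
  J5: C=25, w×C=9×25=225
  J6: C=27, w×C=10×27=270
Sum w×C = 767
Sum w = 46
Weighted avg = 767/46
= 16.67


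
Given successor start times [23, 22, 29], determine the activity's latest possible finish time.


LF = min of all successor start times
Successors start at: [23, 22, 29]
LF = min(23, 22, 29)
= 22


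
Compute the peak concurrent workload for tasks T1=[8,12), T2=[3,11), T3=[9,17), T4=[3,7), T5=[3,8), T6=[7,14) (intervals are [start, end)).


Check each time point for overlaps:
  t=9: 4 tasks active (T1, T2, T3, T6)
Max concurrent = 4


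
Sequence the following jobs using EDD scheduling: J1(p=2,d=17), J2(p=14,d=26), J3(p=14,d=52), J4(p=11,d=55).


EDD: sort by earliest due date
  J1: d=17, p=2
  J2: d=26, p=14
  J3: d=52, p=14
  J4: d=55, p=11
Order: J1 → J2 → J3 → J4


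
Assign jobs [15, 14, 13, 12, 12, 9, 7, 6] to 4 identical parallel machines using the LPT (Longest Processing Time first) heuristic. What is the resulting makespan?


Jobs (LPT sorted): [15, 14, 13, 12, 12, 9, 7, 6]
Machines: 4
  J=15 → Machine 1 (load: 0+15=15)
  J=14 → Machine 2 (load: 0+14=14)
  J=13 → Machine 3 (load: 0+13=13)
  J=12 → Machine 4 (load: 0+12=12)
  J=12 → Machine 4 (load: 12+12=24)
  J=9 → Machine 3 (load: 13+9=22)
  J=7 → Machine 2 (load: 14+7=21)
  J=6 → Machine 1 (load: 15+6=21)
Machine loads: [21, 21, 22, 24]
Makespan = max = 24 time units


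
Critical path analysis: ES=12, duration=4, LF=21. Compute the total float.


EF = ES + duration = 12 + 4 = 16
LS = LF - duration = 21 - 4 = 17
Total Float = LF - EF = 21 - 16
(or LS - ES = 17 - 12)
= 5


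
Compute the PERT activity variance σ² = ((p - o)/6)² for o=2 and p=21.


σ² = ((p - o) / 6)² = (p - o)² / 36
= (21 - 2)² / 36
= 19² / 36
= 361 / 36
= 10.0278


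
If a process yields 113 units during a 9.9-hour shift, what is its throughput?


Throughput = units / time
= 113 / 9.9
= 11.4 units/hour


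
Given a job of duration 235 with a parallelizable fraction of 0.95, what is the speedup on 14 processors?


Amdahl's law: T_p = T × ((1-p) + p/N)
= 235 × ((1-0.95) + 0.95/14)
= 235 × (0.05 + 0.0679)
= 235 × 0.1179
= 27.70
Speedup = 235/27.70
= 8.48×


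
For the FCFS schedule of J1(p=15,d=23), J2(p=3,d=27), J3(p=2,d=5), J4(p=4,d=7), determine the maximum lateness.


Lateness per job (L = C - d):
  J1: C=15, d=23, L=-8
  J2: C=18, d=27, L=-9
  J3: C=20, d=5, L=15
  J4: C=24, d=7, L=17
Lmax = max(-8, -9, 15, 17)
= 17


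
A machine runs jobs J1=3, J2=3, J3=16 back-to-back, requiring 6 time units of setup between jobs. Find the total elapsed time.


Makespan = Σ processing + (n-1) × setup
= (3 + 3 + 16) + (3-1)×6
= 22 + 12
= 34 time units


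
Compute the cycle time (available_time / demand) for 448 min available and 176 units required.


Cycle time = available time / demand
= 448 / 176
= 2.55 min/unit


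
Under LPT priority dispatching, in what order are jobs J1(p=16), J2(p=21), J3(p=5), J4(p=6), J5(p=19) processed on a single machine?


LPT: sort by longest processing time first
  J2: p=21
  J5: p=19
  J1: p=16
  J4: p=6
  J3: p=5
Order: J2 → J5 → J1 → J4 → J3


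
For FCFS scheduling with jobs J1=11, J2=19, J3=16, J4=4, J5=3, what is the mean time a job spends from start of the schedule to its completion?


Completion times:
  J1: completes at 11
  J2: completes at 30
  J3: completes at 46
  J4: completes at 50
  J5: completes at 53
Sum = 190
Average = 190/5
= 38.00


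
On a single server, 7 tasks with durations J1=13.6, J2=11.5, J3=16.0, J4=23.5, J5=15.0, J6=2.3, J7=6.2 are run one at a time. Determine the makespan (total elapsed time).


Sequential makespan: sum all processing times
= 13.6 + 11.5 + 16.0 + 23.5 + 15.0 + 2.3 + 6.2
= 88.1 time units


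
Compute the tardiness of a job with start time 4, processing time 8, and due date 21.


Completion = start + processing = 4 + 8 = 12
Tardiness = max(0, C - d) = max(0, 12 - 21)
= max(0, -9)
= 0


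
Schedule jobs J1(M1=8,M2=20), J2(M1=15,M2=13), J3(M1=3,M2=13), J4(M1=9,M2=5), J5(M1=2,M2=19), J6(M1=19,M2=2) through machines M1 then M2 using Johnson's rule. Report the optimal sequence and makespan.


Johnson's rule:
Group 1 (M1≤M2, sort by M1): ['J5', 'J3', 'J1']
Group 2 (M1>M2, sort desc M2): ['J2', 'J4', 'J6']
Sequence: J5 → J3 → J1 → J2 → J4 → J6
Makespan calculation:
  J5: M1 done=2, M2 done=21
  J3: M1 done=5, M2 done=34
  J1: M1 done=13, M2 done=54
  J2: M1 done=28, M2 done=67
  J4: M1 done=37, M2 done=72
  J6: M1 done=56, M2 done=74
= Sequence: J5 → J3 → J1 → J2 → J4 → J6, Makespan: 74


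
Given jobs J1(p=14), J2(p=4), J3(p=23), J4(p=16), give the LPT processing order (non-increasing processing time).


LPT: sort by longest processing time first
  J3: p=23
  J4: p=16
  J1: p=14
  J2: p=4
Order: J3 → J4 → J1 → J2


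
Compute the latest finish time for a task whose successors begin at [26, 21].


LF = min of all successor start times
Successors start at: [26, 21]
LF = min(26, 21)
= 21


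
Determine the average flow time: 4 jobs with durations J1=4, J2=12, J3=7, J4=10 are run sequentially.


Completion times:
  J1: completes at 4
  J2: completes at 16
  J3: completes at 23
  J4: completes at 33
Sum = 76
Average = 76/4
= 19.00


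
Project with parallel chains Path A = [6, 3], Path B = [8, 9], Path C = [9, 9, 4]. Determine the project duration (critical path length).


Path A: 6 + 3 = 9
Path B: 8 + 9 = 17
Path C: 9 + 9 + 4 = 22
Critical path = longest = max(9, 17, 22)
= 22 (Path C)


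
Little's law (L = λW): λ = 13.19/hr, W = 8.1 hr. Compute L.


Little's law: L = λ × W
= 13.19 × 8.1
= 106.84


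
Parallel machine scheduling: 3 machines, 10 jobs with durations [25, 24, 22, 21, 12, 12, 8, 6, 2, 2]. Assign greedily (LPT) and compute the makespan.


Jobs (LPT sorted): [25, 24, 22, 21, 12, 12, 8, 6, 2, 2]
Machines: 3
  J=25 → Machine 1 (load: 0+25=25)
  J=24 → Machine 2 (load: 0+24=24)
  J=22 → Machine 3 (load: 0+22=22)
  J=21 → Machine 3 (load: 22+21=43)
  J=12 → Machine 2 (load: 24+12=36)
  J=12 → Machine 1 (load: 25+12=37)
  J=8 → Machine 2 (load: 36+8=44)
  J=6 → Machine 1 (load: 37+6=43)
  J=2 → Machine 1 (load: 43+2=45)
  J=2 → Machine 3 (load: 43+2=45)
Machine loads: [45, 44, 45]
Makespan = max = 45 time units


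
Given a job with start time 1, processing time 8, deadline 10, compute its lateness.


Completion = 1 + 8 = 9
Lateness = C - d = 9 - 10
= -1


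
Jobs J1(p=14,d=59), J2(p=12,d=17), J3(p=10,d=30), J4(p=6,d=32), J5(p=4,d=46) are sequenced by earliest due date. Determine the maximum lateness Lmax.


EDD order: J2 → J3 → J4 → J5 → J1
Completion and lateness:
  J2: C=12, d=17, L=12-17=-5
  J3: C=22, d=30, L=22-30=-8
  J4: C=28, d=32, L=28-32=-4
  J5: C=32, d=46, L=32-46=-14
  J1: C=46, d=59, L=46-59=-13
Lmax = max(-5, -8, -4, -14, -13)
= -4


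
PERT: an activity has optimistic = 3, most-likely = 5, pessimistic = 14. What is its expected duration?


te = (o + 4m + p) / 6
= (3 + 4×5 + 14) / 6
= (3 + 20 + 14) / 6
= 37 / 6
= 6.17


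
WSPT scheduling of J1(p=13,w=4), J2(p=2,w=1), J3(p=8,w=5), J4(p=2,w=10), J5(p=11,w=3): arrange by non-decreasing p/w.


WSPT (Smith's rule): sort by p/w ascending
  J4: p/w = 2/10 = 0.200
  J3: p/w = 8/5 = 1.600
  J2: p/w = 2/1 = 2.000
  J1: p/w = 13/4 = 3.250
  J5: p/w = 11/3 = 3.667
Order: J4 → J3 → J2 → J1 → J5


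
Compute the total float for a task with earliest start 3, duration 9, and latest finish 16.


EF = ES + duration = 3 + 9 = 12
LS = LF - duration = 16 - 9 = 7
Total Float = LF - EF = 16 - 12
(or LS - ES = 7 - 3)
= 4


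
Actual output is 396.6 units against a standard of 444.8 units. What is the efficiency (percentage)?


Efficiency = (actual / standard) × 100
= (396.6 / 444.8) × 100
= 89.2%


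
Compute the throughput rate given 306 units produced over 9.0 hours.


Throughput = units / time
= 306 / 9.0
= 34.0 units/hour


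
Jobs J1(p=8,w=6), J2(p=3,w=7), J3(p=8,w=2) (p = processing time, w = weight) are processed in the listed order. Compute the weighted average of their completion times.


Completion times:
  J1: C=8, w×C=6×8=48
  J2: C=11, w×C=7×11=77
  J3: C=19, w×C=2×19=38
Sum w×C = 163
Sum w = 15
Weighted avg = 163/15
= 10.87


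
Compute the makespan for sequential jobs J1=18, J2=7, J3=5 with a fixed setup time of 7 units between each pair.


Makespan = Σ processing + (n-1) × setup
= (18 + 7 + 5) + (3-1)×7
= 30 + 14
= 44 time units


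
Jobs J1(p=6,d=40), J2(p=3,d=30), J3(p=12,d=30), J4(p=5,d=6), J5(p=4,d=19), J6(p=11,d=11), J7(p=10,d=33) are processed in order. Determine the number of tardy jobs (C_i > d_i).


Completion vs due date:
  J1: C=6, d=40 → on time
  J2: C=9, d=30 → on time
  J3: C=21, d=30 → on time
  J4: C=26, d=6 → TARDY
  J5: C=30, d=19 → TARDY
  J6: C=41, d=11 → TARDY
  J7: C=51, d=33 → TARDY
Tardy jobs: J4, J5, J6, J7
Count = 4


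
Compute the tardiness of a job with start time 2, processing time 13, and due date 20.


Completion = start + processing = 2 + 13 = 15
Tardiness = max(0, C - d) = max(0, 15 - 20)
= max(0, -5)
= 0


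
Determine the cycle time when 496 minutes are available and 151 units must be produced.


Cycle time = available time / demand
= 496 / 151
= 3.28 min/unit


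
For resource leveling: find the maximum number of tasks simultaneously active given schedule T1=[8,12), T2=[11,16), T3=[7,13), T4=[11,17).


Check each time point for overlaps:
  t=11: 4 tasks active (T1, T2, T3, T4)
Max concurrent = 4


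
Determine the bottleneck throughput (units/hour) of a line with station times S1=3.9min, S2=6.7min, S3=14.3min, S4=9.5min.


Bottleneck = longest station time
Station times: [3.9, 6.7, 14.3, 9.5]
Max = 14.3 min
Rate = 60 / 14.3
= 4.20 units/hour (bottleneck: 14.3min)


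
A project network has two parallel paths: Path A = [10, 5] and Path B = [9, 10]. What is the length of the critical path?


Path A: 10 + 5 = 15
Path B: 9 + 10 = 19
Critical path = longest = max(15, 19)
= 19 (Path B)


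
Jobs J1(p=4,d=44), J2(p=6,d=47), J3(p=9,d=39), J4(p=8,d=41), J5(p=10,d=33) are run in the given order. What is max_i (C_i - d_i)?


Lateness per job (L = C - d):
  J1: C=4, d=44, L=-40
  J2: C=10, d=47, L=-37
  J3: C=19, d=39, L=-20
  J4: C=27, d=41, L=-14
  J5: C=37, d=33, L=4
Lmax = max(-40, -37, -20, -14, 4)
= 4


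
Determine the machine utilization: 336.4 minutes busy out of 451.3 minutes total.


Utilization = busy / total × 100
= 336.4 / 451.3 × 100
= 74.5%


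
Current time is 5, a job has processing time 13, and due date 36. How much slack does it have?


Slack = due - current_time - processing
= 36 - 5 - 13
= 18


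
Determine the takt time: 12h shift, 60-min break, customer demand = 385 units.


Available = 12×60 - 60 = 660 min
Takt time = 660 / 385
= 1.71 min/unit


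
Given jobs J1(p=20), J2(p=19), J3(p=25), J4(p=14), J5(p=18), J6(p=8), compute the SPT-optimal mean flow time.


SPT order: J6 → J4 → J5 → J2 → J1 → J3
Completion times:
  J6: C=8
  J4: C=22
  J5: C=40
  J2: C=59
  J1: C=79
  J3: C=104
Sum = 312, n = 6
Mean flow = 312/6
= 52.00


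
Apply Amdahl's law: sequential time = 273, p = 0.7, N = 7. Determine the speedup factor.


Amdahl's law: T_p = T × ((1-p) + p/N)
= 273 × ((1-0.7) + 0.7/7)
= 273 × (0.30 + 0.1000)
= 273 × 0.4000
= 109.20
Speedup = 273/109.20
= 2.50×


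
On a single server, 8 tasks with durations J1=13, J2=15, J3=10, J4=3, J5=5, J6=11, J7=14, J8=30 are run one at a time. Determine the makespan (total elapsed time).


Sequential makespan: sum all processing times
= 13 + 15 + 10 + 3 + 5 + 11 + 14 + 30
= 101 time units


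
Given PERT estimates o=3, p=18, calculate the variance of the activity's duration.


σ² = ((p - o) / 6)² = (p - o)² / 36
= (18 - 3)² / 36
= 15² / 36
= 225 / 36
= 6.2500


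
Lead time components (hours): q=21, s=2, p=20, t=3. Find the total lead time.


Lead time = queue + setup + processing + transit
= 21 + 2 + 20 + 3
= 46 hours
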